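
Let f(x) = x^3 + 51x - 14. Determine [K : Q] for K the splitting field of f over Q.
[K : Q] = 6

By the rational root test, any rational root of the monic integer polynomial f(x) = x^3 + 51x - 14 must be an integer dividing the constant term -14, i.e. one of ±{1, 2, 7, 14}. Evaluating: f(1) = 38, f(-1) = -66, f(2) = 96, f(-2) = -124, f(7) = 686, f(-7) = -714, f(14) = 3444, f(-14) = -3472; none is 0, so f has no rational root and is therefore irreducible over Q (a cubic with no linear factor over a field is irreducible). For an irreducible cubic, the Galois group is A_3 or S_3 according as the discriminant disc(f) = -4a^3 - 27b^2 = -4·(51)^3 - 27·(-14)^2 = -535896 is or is not a square in Q. Here disc(f) = -535896 is not a perfect square in Q, so the Galois group of f over Q is not contained in A_3 and must be all of S_3. The splitting field has degree |S_3| = 6 over Q, so [K : Q] = 6.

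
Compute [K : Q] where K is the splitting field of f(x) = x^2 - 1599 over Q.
[K : Q] = 2

f(x) = x^2 - 1599 factors as (x - √1599)(x + √1599). The splitting field is K = Q(√1599). Since 1599 is squarefree and > 1, it is not a perfect square, so x^2 - 1599 is irreducible over Q and [Q(√1599) : Q] = 2. Hence [K : Q] = 2.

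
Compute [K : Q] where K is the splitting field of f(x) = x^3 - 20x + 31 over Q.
[K : Q] = 6

By the rational root test, any rational root of the monic integer polynomial f(x) = x^3 - 20x + 31 must be an integer dividing the constant term 31, i.e. one of ±{1, 31}. Evaluating: f(1) = 12, f(-1) = 50, f(31) = 29202, f(-31) = -29140; none is 0, so f has no rational root and is therefore irreducible over Q (a cubic with no linear factor over a field is irreducible). For an irreducible cubic, the Galois group is A_3 or S_3 according as the discriminant disc(f) = -4a^3 - 27b^2 = -4·(-20)^3 - 27·(31)^2 = 6053 is or is not a square in Q. Here disc(f) = 6053 is not a perfect square in Q, so the Galois group of f over Q is not contained in A_3 and must be all of S_3. The splitting field has degree |S_3| = 6 over Q, so [K : Q] = 6.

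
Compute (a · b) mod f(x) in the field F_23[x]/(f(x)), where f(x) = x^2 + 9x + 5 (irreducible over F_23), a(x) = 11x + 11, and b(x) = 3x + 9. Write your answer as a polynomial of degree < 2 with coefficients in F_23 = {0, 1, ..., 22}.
a · b ≡ 19x + 3 (mod f(x))

Multiply in F_23[x]: a(x)·b(x) = (11x + 11)·(3x + 9) = 10x^2 + 17x + 7. This has degree ≥ 2, so divide by f(x) over F_23: 10x^2 + 17x + 7 = (10)·(x^2 + 9x + 5) + (19x + 3). Hence a·b ≡ 19x + 3 (mod f). (F_23[x]/(f) is a field with 23^2 = 529 elements since f is irreducible of degree 2.)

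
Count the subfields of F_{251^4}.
F_{251^4} has 3 subfields

The subfields of F_{p^n} are exactly the fields F_{p^d} for d | n (each is the fixed field of the unique index-d subgroup of Gal(F_{p^n}/F_p) ≅ Z/nZ). The divisors of n = 4 are {1, 2, 4}, giving 3 subfields: F_{251^1}, F_{251^2}, F_{251^4}.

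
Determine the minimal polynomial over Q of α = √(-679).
m_α(x) = x^2 + 679

α satisfies α^2 + 679 = 0, so x^2 + 679 annihilates α. Since d = -679 is squarefree and ≠ 1, it is not a perfect square in Q, so x^2 + 679 has no rational root and is therefore irreducible over Q (a degree-2 polynomial over a field is irreducible iff it has no root). Hence m_α(x) = x^2 + 679.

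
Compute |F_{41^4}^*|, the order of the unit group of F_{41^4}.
|F_{41^4}^*| = 2825760

F_{41^4} has 41^4 = 2825761 elements; its multiplicative group consists of all nonzero elements, so |F_{41^4}^*| = 2825761 - 1 = 2825760. (It is cyclic since any finite subgroup of the multiplicative group of a field is cyclic.)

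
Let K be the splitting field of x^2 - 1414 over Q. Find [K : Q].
[K : Q] = 2

f(x) = x^2 - 1414 factors as (x - √1414)(x + √1414). The splitting field is K = Q(√1414). Since 1414 is squarefree and > 1, it is not a perfect square, so x^2 - 1414 is irreducible over Q and [Q(√1414) : Q] = 2. Hence [K : Q] = 2.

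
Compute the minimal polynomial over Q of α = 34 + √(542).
m_α(x) = x^2 - 68x + 614

From α - 34 = √(542), squaring gives (α - 34)^2 = 542, i.e. α^2 - 68α + 1156 = 542, so α^2 - 68α + 614 = 0. The discriminant of x^2 - 68x + 614 is (-68)^2 - 4·(614) = 4624 - 2456 = 2168, and 4·(542) is not a perfect square in Q since 542 is squarefree and ≠ 1. Hence x^2 - 68x + 614 is irreducible over Q and is the minimal polynomial of α.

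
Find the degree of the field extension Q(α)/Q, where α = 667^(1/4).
[Q(α):Q] = 4

α is a root of x^4 - 667. By Eisenstein's criterion at the prime p = 23 (which divides the constant term 667 but p^2 = 529 does not, since 667 is squarefree), x^4 - 667 is irreducible over Q. Hence [Q(α):Q] = 4.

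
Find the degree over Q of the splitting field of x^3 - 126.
[K : Q] = 6

The roots of x^3 - 126 are ∛126, ω∛126, ω^2∛126 where ω = e^(2πi/3) is a primitive cube root of unity, so K = Q(∛126, ω). Now [Q(∛126):Q] = 3 (since 126 is not a perfect cube, x^3 - 126 is irreducible) and [Q(ω):Q] = 2. Both 2 and 3 divide [K:Q], and [K:Q] ≤ 3·2 = 6, so [K:Q] = 6. (Equivalently: Q(∛126) ⊂ R but ω ∉ R, so [K : Q(∛126)] = 2.)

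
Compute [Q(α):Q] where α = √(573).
[Q(α):Q] = 2

[Q(α):Q] equals the degree of the minimal polynomial of α. Here α^2 = 573 and x^2 - 573 is irreducible (d = 573 is squarefree, ≠ 1, hence not a square), so deg(m_α) = 2. Thus [Q(α):Q] = 2.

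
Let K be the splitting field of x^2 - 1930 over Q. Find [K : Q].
[K : Q] = 2

f(x) = x^2 - 1930 factors as (x - √1930)(x + √1930). The splitting field is K = Q(√1930). Since 1930 is squarefree and > 1, it is not a perfect square, so x^2 - 1930 is irreducible over Q and [Q(√1930) : Q] = 2. Hence [K : Q] = 2.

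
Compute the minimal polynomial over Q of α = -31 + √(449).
m_α(x) = x^2 + 62x + 512

From α + 31 = √(449), squaring gives (α + 31)^2 = 449, i.e. α^2 + 62α + 961 = 449, so α^2 + 62α + 512 = 0. The discriminant of x^2 + 62x + 512 is (62)^2 - 4·(512) = 3844 - 2048 = 1796, and 4·(449) is not a perfect square in Q since 449 is squarefree and ≠ 1. Hence x^2 + 62x + 512 is irreducible over Q and is the minimal polynomial of α.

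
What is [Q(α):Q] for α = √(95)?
[Q(α):Q] = 2

[Q(α):Q] equals the degree of the minimal polynomial of α. Here α^2 = 95 and x^2 - 95 is irreducible (d = 95 is squarefree, ≠ 1, hence not a square), so deg(m_α) = 2. Thus [Q(α):Q] = 2.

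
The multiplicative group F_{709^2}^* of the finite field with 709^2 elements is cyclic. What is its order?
|F_{709^2}^*| = 502680

F_{709^2} has 709^2 = 502681 elements; its multiplicative group consists of all nonzero elements, so |F_{709^2}^*| = 502681 - 1 = 502680. (It is cyclic since any finite subgroup of the multiplicative group of a field is cyclic.)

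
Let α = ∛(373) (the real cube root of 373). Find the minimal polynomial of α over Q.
m_α(x) = x^3 - 373

α satisfies α^3 = 373, so x^3 - 373 annihilates α. By the rational root test, a rational root p/q (in lowest terms) of x^3 - 373 would satisfy p^3 = 373 q^3, forcing q = 1 and p^3 = 373; but 373 is not a perfect cube, contradiction. A monic cubic over Q with no rational root is irreducible (any nontrivial factorization would include a linear factor). Hence x^3 - 373 is the minimal polynomial of α, and in particular [Q(α):Q] = 3.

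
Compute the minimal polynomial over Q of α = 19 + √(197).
m_α(x) = x^2 - 38x + 164

From α - 19 = √(197), squaring gives (α - 19)^2 = 197, i.e. α^2 - 38α + 361 = 197, so α^2 - 38α + 164 = 0. The discriminant of x^2 - 38x + 164 is (-38)^2 - 4·(164) = 1444 - 656 = 788, and 4·(197) is not a perfect square in Q since 197 is squarefree and ≠ 1. Hence x^2 - 38x + 164 is irreducible over Q and is the minimal polynomial of α.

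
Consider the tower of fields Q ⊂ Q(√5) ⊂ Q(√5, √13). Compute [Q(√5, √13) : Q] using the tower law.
[Q(√5, √13) : Q] = 4

[Q(√5):Q] = 2 (min poly x^2 - 5, irreducible since 5 is squarefree > 1). For the top step, suppose √13 ∈ Q(√5), say √13 = c + d√5 with c, d ∈ Q. Squaring: 13 = c^2 + 5d^2 + 2cd√5. Since √5 ∉ Q this forces 2cd = 0. If d = 0 then √13 = c ∈ Q, contradicting 13 squarefree > 1. If c = 0 then 13 = 5d^2, so 5·13 = (5d)^2 is a perfect square in Q — but 5·13 = 65 is not a perfect square (since 5 and 13 are distinct squarefree integers). Contradiction. Hence √13 ∉ Q(√5), so x^2 - 13 stays irreducible over Q(√5) and [Q(√5, √13) : Q(√5)] = 2. By the tower law, [Q(√5, √13) : Q] = 2 · 2 = 4.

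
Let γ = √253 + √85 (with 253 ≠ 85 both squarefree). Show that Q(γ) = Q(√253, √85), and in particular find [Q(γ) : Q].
[Q(γ) : Q] = 4 (equivalently, Q(γ) = Q(√253, √85))

Obviously Q(γ) ⊆ Q(√253, √85), and [Q(√253, √85):Q] = 4 (since 253, 85 are distinct squarefree integers > 1 with 21505 not a perfect square). To show equality we compute the minimal polynomial of γ. From γ = √253 + √85: γ^2 = 253 + 2√(21505) + 85 = 338 + 2√(21505), so γ^2 - 338 = 2√(21505); squaring, (γ^2 - 338)^2 = 4·21505, i.e. γ^4 - 676γ^2 + 114244 - 86020 = 0, i.e. γ^4 - 676γ^2 + 28224 = 0. So γ is a root of x^4 - 676x^2 + 28224. This polynomial is irreducible over Q: it has no rational root (each ±√253 ± √85 is irrational), and any factorization into two quadratics over Q would force √(21505) ∈ Q (pairing opposite roots) or √253, √85 ∈ Q (other pairings), all impossible. Hence [Q(γ):Q] = 4 = [Q(√253, √85):Q], so Q(γ) = Q(√253, √85).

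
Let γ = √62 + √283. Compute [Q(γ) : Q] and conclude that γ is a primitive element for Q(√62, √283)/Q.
[Q(γ) : Q] = 4 (equivalently, Q(γ) = Q(√62, √283))

Obviously Q(γ) ⊆ Q(√62, √283), and [Q(√62, √283):Q] = 4 (since 62, 283 are distinct squarefree integers > 1 with 17546 not a perfect square). To show equality we compute the minimal polynomial of γ. From γ = √62 + √283: γ^2 = 62 + 2√(17546) + 283 = 345 + 2√(17546), so γ^2 - 345 = 2√(17546); squaring, (γ^2 - 345)^2 = 4·17546, i.e. γ^4 - 690γ^2 + 119025 - 70184 = 0, i.e. γ^4 - 690γ^2 + 48841 = 0. So γ is a root of x^4 - 690x^2 + 48841. This polynomial is irreducible over Q: it has no rational root (each ±√62 ± √283 is irrational), and any factorization into two quadratics over Q would force √(17546) ∈ Q (pairing opposite roots) or √62, √283 ∈ Q (other pairings), all impossible. Hence [Q(γ):Q] = 4 = [Q(√62, √283):Q], so Q(γ) = Q(√62, √283).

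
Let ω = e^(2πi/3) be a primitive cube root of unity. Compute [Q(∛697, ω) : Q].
[Q(∛697, ω) : Q] = 6

[Q(∛697):Q] = 3 (min poly x^3 - 697, irreducible since 697 is not a perfect cube). [Q(ω):Q] = 2 (min poly x^2 + x + 1). Since Q(∛697) ⊂ R and ω ∉ R, we have ω ∉ Q(∛697), so x^2 + x + 1 remains irreducible over Q(∛697) and [Q(∛697, ω) : Q(∛697)] = 2. By the tower law, [Q(∛697, ω) : Q] = 3 · 2 = 6. (In fact Q(∛697, ω) is the splitting field of x^3 - 697 over Q.)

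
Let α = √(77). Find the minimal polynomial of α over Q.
m_α(x) = x^2 - 77

α satisfies α^2 - 77 = 0, so x^2 - 77 annihilates α. Since d = 77 is squarefree and ≠ 1, it is not a perfect square in Q, so x^2 - 77 has no rational root and is therefore irreducible over Q (a degree-2 polynomial over a field is irreducible iff it has no root). Hence m_α(x) = x^2 - 77.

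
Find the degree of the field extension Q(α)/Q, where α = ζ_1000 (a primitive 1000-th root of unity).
[Q(α):Q] = 400

The minimal polynomial of ζ_1000 over Q is the 1000-th cyclotomic polynomial Φ_1000(x), which is irreducible over Q and has degree φ(1000) = 400. Hence [Q(α):Q] = φ(1000) = 400.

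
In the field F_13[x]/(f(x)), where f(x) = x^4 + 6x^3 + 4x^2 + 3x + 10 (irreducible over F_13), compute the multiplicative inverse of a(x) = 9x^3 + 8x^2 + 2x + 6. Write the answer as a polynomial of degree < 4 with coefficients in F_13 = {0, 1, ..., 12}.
a(x)^(-1) ≡ 11x^3 + 7x^2 + 8x + 1 (mod f(x))

Since f is irreducible over F_13, F_13[x]/(f) is a field and a(x) ≠ 0 has an inverse. Apply the extended Euclidean algorithm to f(x) and a(x) in F_13[x]: f(x) = (3x + 11)·a(x) + (x^2 + 2x + 9);  a(x) = (9x + 3)·(x^2 + 2x + 9) + (6x + 5);  (x^2 + 2x + 9) = (11x + 2)·(6x + 5) + (12). The last nonzero remainder is the constant 12 = gcd(f, a) in F_13. Back-substituting through the division chain expresses 12 = s(x)·a(x) + t(x)·f(x) with s(x) ≡ 2x^3 + 6x^2 + 5x + 12 (mod f), so (2x^3 + 6x^2 + 5x + 12)·a(x) ≡ 12 (mod f). Multiplying by 12^(-1) ≡ 12 in F_13 gives a(x)^(-1) ≡ 12·(2x^3 + 6x^2 + 5x + 12) ≡ 11x^3 + 7x^2 + 8x + 1 (mod f). Check: (9x^3 + 8x^2 + 2x + 6)·(11x^3 + 7x^2 + 8x + 1) = 8x^6 + 8x^5 + 7x^4 + 10x^3 + x^2 + 11x + 6 ≡ 1 (mod x^4 + 6x^3 + 4x^2 + 3x + 10).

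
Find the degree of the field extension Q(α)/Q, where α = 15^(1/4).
[Q(α):Q] = 4

α is a root of x^4 - 15. By Eisenstein's criterion at the prime p = 3 (which divides the constant term 15 but p^2 = 9 does not, since 15 is squarefree), x^4 - 15 is irreducible over Q. Hence [Q(α):Q] = 4.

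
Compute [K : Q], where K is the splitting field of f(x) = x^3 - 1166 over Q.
[K : Q] = 6

The roots of x^3 - 1166 are ∛1166, ω∛1166, ω^2∛1166 where ω = e^(2πi/3) is a primitive cube root of unity, so K = Q(∛1166, ω). Now [Q(∛1166):Q] = 3 (since 1166 is not a perfect cube, x^3 - 1166 is irreducible) and [Q(ω):Q] = 2. Both 2 and 3 divide [K:Q], and [K:Q] ≤ 3·2 = 6, so [K:Q] = 6. (Equivalently: Q(∛1166) ⊂ R but ω ∉ R, so [K : Q(∛1166)] = 2.)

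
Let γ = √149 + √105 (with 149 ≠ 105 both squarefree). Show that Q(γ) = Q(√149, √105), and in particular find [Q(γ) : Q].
[Q(γ) : Q] = 4 (equivalently, Q(γ) = Q(√149, √105))

Obviously Q(γ) ⊆ Q(√149, √105), and [Q(√149, √105):Q] = 4 (since 149, 105 are distinct squarefree integers > 1 with 15645 not a perfect square). To show equality we compute the minimal polynomial of γ. From γ = √149 + √105: γ^2 = 149 + 2√(15645) + 105 = 254 + 2√(15645), so γ^2 - 254 = 2√(15645); squaring, (γ^2 - 254)^2 = 4·15645, i.e. γ^4 - 508γ^2 + 64516 - 62580 = 0, i.e. γ^4 - 508γ^2 + 1936 = 0. So γ is a root of x^4 - 508x^2 + 1936. This polynomial is irreducible over Q: it has no rational root (each ±√149 ± √105 is irrational), and any factorization into two quadratics over Q would force √(15645) ∈ Q (pairing opposite roots) or √149, √105 ∈ Q (other pairings), all impossible. Hence [Q(γ):Q] = 4 = [Q(√149, √105):Q], so Q(γ) = Q(√149, √105).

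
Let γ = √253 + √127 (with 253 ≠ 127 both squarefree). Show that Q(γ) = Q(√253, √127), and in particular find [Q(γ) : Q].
[Q(γ) : Q] = 4 (equivalently, Q(γ) = Q(√253, √127))

Obviously Q(γ) ⊆ Q(√253, √127), and [Q(√253, √127):Q] = 4 (since 253, 127 are distinct squarefree integers > 1 with 32131 not a perfect square). To show equality we compute the minimal polynomial of γ. From γ = √253 + √127: γ^2 = 253 + 2√(32131) + 127 = 380 + 2√(32131), so γ^2 - 380 = 2√(32131); squaring, (γ^2 - 380)^2 = 4·32131, i.e. γ^4 - 760γ^2 + 144400 - 128524 = 0, i.e. γ^4 - 760γ^2 + 15876 = 0. So γ is a root of x^4 - 760x^2 + 15876. This polynomial is irreducible over Q: it has no rational root (each ±√253 ± √127 is irrational), and any factorization into two quadratics over Q would force √(32131) ∈ Q (pairing opposite roots) or √253, √127 ∈ Q (other pairings), all impossible. Hence [Q(γ):Q] = 4 = [Q(√253, √127):Q], so Q(γ) = Q(√253, √127).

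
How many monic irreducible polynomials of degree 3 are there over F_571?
There are 62056280 monic irreducible polynomials of degree 3 over F_571

Each element of F_{571^3} that lies in no proper subfield is a root of exactly one monic irreducible of degree 3 over F_571, and each such polynomial has 3 distinct roots in F_{571^3}. By Möbius inversion the count is N_571(3) = (1/3) Σ_{d|3} μ(3/d) · 571^d = (1/3)(μ(3)·571^1 + μ(1)·571^3) = 186168840/3 = 62056280.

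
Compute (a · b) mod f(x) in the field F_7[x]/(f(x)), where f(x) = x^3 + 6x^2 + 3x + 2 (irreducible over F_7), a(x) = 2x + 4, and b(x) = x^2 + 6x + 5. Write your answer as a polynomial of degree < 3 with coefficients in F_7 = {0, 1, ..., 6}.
a · b ≡ 4x^2 + 2 (mod f(x))

Multiply in F_7[x]: a(x)·b(x) = (2x + 4)·(x^2 + 6x + 5) = 2x^3 + 2x^2 + 6x + 6. This has degree ≥ 3, so divide by f(x) over F_7: 2x^3 + 2x^2 + 6x + 6 = (2)·(x^3 + 6x^2 + 3x + 2) + (4x^2 + 2). Hence a·b ≡ 4x^2 + 2 (mod f). (F_7[x]/(f) is a field with 7^3 = 343 elements since f is irreducible of degree 3.)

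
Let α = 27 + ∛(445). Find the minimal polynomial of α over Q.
m_α(x) = x^3 - 81x^2 + 2187x - 20128

Set β = α - 27 = ∛(445), so β^3 = 445. Then (α - 27)^3 - 445 = 0, i.e. α is a root of g(x) = (x - 27)^3 - 445 = x^3 - 81x^2 + 2187x - 20128. Since g(x) = h(x - 27) where h(x) = x^3 - 445, and h is irreducible over Q (because 445 is not a perfect cube, so h has no rational root, and a monic cubic with no rational root is irreducible), g is also irreducible (irreducibility is preserved under the substitution x → x - 27). Hence m_α(x) = x^3 - 81x^2 + 2187x - 20128.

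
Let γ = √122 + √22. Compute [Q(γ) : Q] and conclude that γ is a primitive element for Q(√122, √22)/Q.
[Q(γ) : Q] = 4 (equivalently, Q(γ) = Q(√122, √22))

Obviously Q(γ) ⊆ Q(√122, √22), and [Q(√122, √22):Q] = 4 (since 122, 22 are distinct squarefree integers > 1 with 2684 not a perfect square). To show equality we compute the minimal polynomial of γ. From γ = √122 + √22: γ^2 = 122 + 2√(2684) + 22 = 144 + 2√(2684), so γ^2 - 144 = 2√(2684); squaring, (γ^2 - 144)^2 = 4·2684, i.e. γ^4 - 288γ^2 + 20736 - 10736 = 0, i.e. γ^4 - 288γ^2 + 10000 = 0. So γ is a root of x^4 - 288x^2 + 10000. This polynomial is irreducible over Q: it has no rational root (each ±√122 ± √22 is irrational), and any factorization into two quadratics over Q would force √(2684) ∈ Q (pairing opposite roots) or √122, √22 ∈ Q (other pairings), all impossible. Hence [Q(γ):Q] = 4 = [Q(√122, √22):Q], so Q(γ) = Q(√122, √22).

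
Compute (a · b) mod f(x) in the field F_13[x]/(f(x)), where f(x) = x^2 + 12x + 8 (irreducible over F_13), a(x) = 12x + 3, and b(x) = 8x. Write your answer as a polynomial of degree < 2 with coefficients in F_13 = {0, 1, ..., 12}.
a · b ≡ 3x + 12 (mod f(x))

Multiply in F_13[x]: a(x)·b(x) = (12x + 3)·(8x) = 5x^2 + 11x. This has degree ≥ 2, so divide by f(x) over F_13: 5x^2 + 11x = (5)·(x^2 + 12x + 8) + (3x + 12). Hence a·b ≡ 3x + 12 (mod f). (F_13[x]/(f) is a field with 13^2 = 169 elements since f is irreducible of degree 2.)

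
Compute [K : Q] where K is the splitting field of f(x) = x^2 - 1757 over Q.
[K : Q] = 2

f(x) = x^2 - 1757 factors as (x - √1757)(x + √1757). The splitting field is K = Q(√1757). Since 1757 is squarefree and > 1, it is not a perfect square, so x^2 - 1757 is irreducible over Q and [Q(√1757) : Q] = 2. Hence [K : Q] = 2.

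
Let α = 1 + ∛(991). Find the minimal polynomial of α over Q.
m_α(x) = x^3 - 3x^2 + 3x - 992

Set β = α - 1 = ∛(991), so β^3 = 991. Then (α - 1)^3 - 991 = 0, i.e. α is a root of g(x) = (x - 1)^3 - 991 = x^3 - 3x^2 + 3x - 992. Since g(x) = h(x - 1) where h(x) = x^3 - 991, and h is irreducible over Q (because 991 is not a perfect cube, so h has no rational root, and a monic cubic with no rational root is irreducible), g is also irreducible (irreducibility is preserved under the substitution x → x - 1). Hence m_α(x) = x^3 - 3x^2 + 3x - 992.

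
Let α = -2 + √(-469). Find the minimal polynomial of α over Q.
m_α(x) = x^2 + 4x + 473

From α + 2 = √(-469), squaring gives (α + 2)^2 = -469, i.e. α^2 + 4α + 4 = -469, so α^2 + 4α + 473 = 0. The discriminant of x^2 + 4x + 473 is (4)^2 - 4·(473) = 16 - 1892 = -1876, and 4·(-469) is not a perfect square in Q since -469 is squarefree and ≠ 1. Hence x^2 + 4x + 473 is irreducible over Q and is the minimal polynomial of α.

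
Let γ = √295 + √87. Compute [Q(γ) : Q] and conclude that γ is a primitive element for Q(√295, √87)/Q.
[Q(γ) : Q] = 4 (equivalently, Q(γ) = Q(√295, √87))

Obviously Q(γ) ⊆ Q(√295, √87), and [Q(√295, √87):Q] = 4 (since 295, 87 are distinct squarefree integers > 1 with 25665 not a perfect square). To show equality we compute the minimal polynomial of γ. From γ = √295 + √87: γ^2 = 295 + 2√(25665) + 87 = 382 + 2√(25665), so γ^2 - 382 = 2√(25665); squaring, (γ^2 - 382)^2 = 4·25665, i.e. γ^4 - 764γ^2 + 145924 - 102660 = 0, i.e. γ^4 - 764γ^2 + 43264 = 0. So γ is a root of x^4 - 764x^2 + 43264. This polynomial is irreducible over Q: it has no rational root (each ±√295 ± √87 is irrational), and any factorization into two quadratics over Q would force √(25665) ∈ Q (pairing opposite roots) or √295, √87 ∈ Q (other pairings), all impossible. Hence [Q(γ):Q] = 4 = [Q(√295, √87):Q], so Q(γ) = Q(√295, √87).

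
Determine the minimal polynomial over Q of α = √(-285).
m_α(x) = x^2 + 285

α satisfies α^2 + 285 = 0, so x^2 + 285 annihilates α. Since d = -285 is squarefree and ≠ 1, it is not a perfect square in Q, so x^2 + 285 has no rational root and is therefore irreducible over Q (a degree-2 polynomial over a field is irreducible iff it has no root). Hence m_α(x) = x^2 + 285.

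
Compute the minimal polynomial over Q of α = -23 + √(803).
m_α(x) = x^2 + 46x - 274

From α + 23 = √(803), squaring gives (α + 23)^2 = 803, i.e. α^2 + 46α + 529 = 803, so α^2 + 46α - 274 = 0. The discriminant of x^2 + 46x - 274 is (46)^2 - 4·(-274) = 2116 + 1096 = 3212, and 4·(803) is not a perfect square in Q since 803 is squarefree and ≠ 1. Hence x^2 + 46x - 274 is irreducible over Q and is the minimal polynomial of α.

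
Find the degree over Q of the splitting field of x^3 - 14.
[K : Q] = 6

The roots of x^3 - 14 are ∛14, ω∛14, ω^2∛14 where ω = e^(2πi/3) is a primitive cube root of unity, so K = Q(∛14, ω). Now [Q(∛14):Q] = 3 (since 14 is not a perfect cube, x^3 - 14 is irreducible) and [Q(ω):Q] = 2. Both 2 and 3 divide [K:Q], and [K:Q] ≤ 3·2 = 6, so [K:Q] = 6. (Equivalently: Q(∛14) ⊂ R but ω ∉ R, so [K : Q(∛14)] = 2.)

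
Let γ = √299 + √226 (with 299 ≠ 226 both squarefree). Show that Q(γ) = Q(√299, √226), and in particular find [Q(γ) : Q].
[Q(γ) : Q] = 4 (equivalently, Q(γ) = Q(√299, √226))

Obviously Q(γ) ⊆ Q(√299, √226), and [Q(√299, √226):Q] = 4 (since 299, 226 are distinct squarefree integers > 1 with 67574 not a perfect square). To show equality we compute the minimal polynomial of γ. From γ = √299 + √226: γ^2 = 299 + 2√(67574) + 226 = 525 + 2√(67574), so γ^2 - 525 = 2√(67574); squaring, (γ^2 - 525)^2 = 4·67574, i.e. γ^4 - 1050γ^2 + 275625 - 270296 = 0, i.e. γ^4 - 1050γ^2 + 5329 = 0. So γ is a root of x^4 - 1050x^2 + 5329. This polynomial is irreducible over Q: it has no rational root (each ±√299 ± √226 is irrational), and any factorization into two quadratics over Q would force √(67574) ∈ Q (pairing opposite roots) or √299, √226 ∈ Q (other pairings), all impossible. Hence [Q(γ):Q] = 4 = [Q(√299, √226):Q], so Q(γ) = Q(√299, √226).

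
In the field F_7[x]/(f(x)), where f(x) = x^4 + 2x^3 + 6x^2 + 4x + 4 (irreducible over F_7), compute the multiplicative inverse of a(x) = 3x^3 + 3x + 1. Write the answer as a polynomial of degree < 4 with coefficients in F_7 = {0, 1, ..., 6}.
a(x)^(-1) ≡ 6x^3 + x^2 + 2x + 6 (mod f(x))

Since f is irreducible over F_7, F_7[x]/(f) is a field and a(x) ≠ 0 has an inverse. Apply the extended Euclidean algorithm to f(x) and a(x) in F_7[x]: f(x) = (5x + 3)·a(x) + (5x^2 + 4x + 1);  a(x) = (2x + 4)·(5x^2 + 4x + 1) + (6x + 4);  (5x^2 + 4x + 1) = (2x + 4)·(6x + 4) + (6). The last nonzero remainder is the constant 6 = gcd(f, a) in F_7. Back-substituting through the division chain expresses 6 = s(x)·a(x) + t(x)·f(x) with s(x) ≡ x^3 + 6x^2 + 5x + 1 (mod f), so (x^3 + 6x^2 + 5x + 1)·a(x) ≡ 6 (mod f). Multiplying by 6^(-1) ≡ 6 in F_7 gives a(x)^(-1) ≡ 6·(x^3 + 6x^2 + 5x + 1) ≡ 6x^3 + x^2 + 2x + 6 (mod f). Check: (3x^3 + 3x + 1)·(6x^3 + x^2 + 2x + 6) = 4x^6 + 3x^5 + 3x^4 + 6x^3 + 6x + 6 ≡ 1 (mod x^4 + 2x^3 + 6x^2 + 4x + 4).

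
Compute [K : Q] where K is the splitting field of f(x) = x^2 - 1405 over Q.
[K : Q] = 2

f(x) = x^2 - 1405 factors as (x - √1405)(x + √1405). The splitting field is K = Q(√1405). Since 1405 is squarefree and > 1, it is not a perfect square, so x^2 - 1405 is irreducible over Q and [Q(√1405) : Q] = 2. Hence [K : Q] = 2.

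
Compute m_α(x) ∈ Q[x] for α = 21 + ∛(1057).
m_α(x) = x^3 - 63x^2 + 1323x - 10318

Set β = α - 21 = ∛(1057), so β^3 = 1057. Then (α - 21)^3 - 1057 = 0, i.e. α is a root of g(x) = (x - 21)^3 - 1057 = x^3 - 63x^2 + 1323x - 10318. Since g(x) = h(x - 21) where h(x) = x^3 - 1057, and h is irreducible over Q (because 1057 is not a perfect cube, so h has no rational root, and a monic cubic with no rational root is irreducible), g is also irreducible (irreducibility is preserved under the substitution x → x - 21). Hence m_α(x) = x^3 - 63x^2 + 1323x - 10318.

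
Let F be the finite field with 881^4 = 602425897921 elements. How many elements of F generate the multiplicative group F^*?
There are φ(602425897920) = 125179084800 primitive elements

F_q^* is cyclic of order q - 1 = 602425897920. A cyclic group of order m has exactly φ(m) generators. Here m = 602425897920 = 2^6 · 3^2 · 5 · 7^2 · 11 · 388081, so the number of primitive elements is φ(602425897920) = 125179084800.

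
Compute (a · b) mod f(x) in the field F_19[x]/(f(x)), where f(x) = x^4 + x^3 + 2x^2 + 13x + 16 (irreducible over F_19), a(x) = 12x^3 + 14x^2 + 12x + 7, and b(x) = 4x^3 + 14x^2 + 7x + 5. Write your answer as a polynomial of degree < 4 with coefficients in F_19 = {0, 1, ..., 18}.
a · b ≡ 6x^3 + 10x^2 + 4x + 13 (mod f(x))

Multiply in F_19[x]: a(x)·b(x) = (12x^3 + 14x^2 + 12x + 7)·(4x^3 + 14x^2 + 7x + 5) = 10x^6 + 15x^5 + 5x^4 + 12x^3 + 5x^2 + 14x + 16. This has degree ≥ 4, so divide by f(x) over F_19: 10x^6 + 15x^5 + 5x^4 + 12x^3 + 5x^2 + 14x + 16 = (10x^2 + 5x + 18)·(x^4 + x^3 + 2x^2 + 13x + 16) + (6x^3 + 10x^2 + 4x + 13). Hence a·b ≡ 6x^3 + 10x^2 + 4x + 13 (mod f). (F_19[x]/(f) is a field with 19^4 = 130321 elements since f is irreducible of degree 4.)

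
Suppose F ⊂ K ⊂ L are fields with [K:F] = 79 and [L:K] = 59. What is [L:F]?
[L:F] = 4661

The tower law says that for any tower of field extensions F ⊂ K ⊂ L with finite degrees, [L:F] = [L:K] · [K:F]. Here this gives [L:F] = 59 · 79 = 4661.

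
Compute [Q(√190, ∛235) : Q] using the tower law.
[Q(√190, ∛235) : Q] = 6

Let L = Q(√190, ∛235). Since Q(√190) ⊂ L and [Q(√190):Q] = 2, the tower law gives 2 | [L:Q]. Likewise Q(∛235) ⊂ L with [Q(∛235):Q] = 3 (because 235 is not a perfect cube), so 3 | [L:Q]. As gcd(2,3) = 1, [L:Q] is divisible by 6. Conversely L is generated over Q by √190 and ∛235, so [L:Q] ≤ 2·3 = 6. Therefore [Q(√190, ∛235) : Q] = 6.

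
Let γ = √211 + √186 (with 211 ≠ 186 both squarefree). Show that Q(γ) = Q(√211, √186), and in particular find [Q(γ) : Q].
[Q(γ) : Q] = 4 (equivalently, Q(γ) = Q(√211, √186))

Obviously Q(γ) ⊆ Q(√211, √186), and [Q(√211, √186):Q] = 4 (since 211, 186 are distinct squarefree integers > 1 with 39246 not a perfect square). To show equality we compute the minimal polynomial of γ. From γ = √211 + √186: γ^2 = 211 + 2√(39246) + 186 = 397 + 2√(39246), so γ^2 - 397 = 2√(39246); squaring, (γ^2 - 397)^2 = 4·39246, i.e. γ^4 - 794γ^2 + 157609 - 156984 = 0, i.e. γ^4 - 794γ^2 + 625 = 0. So γ is a root of x^4 - 794x^2 + 625. This polynomial is irreducible over Q: it has no rational root (each ±√211 ± √186 is irrational), and any factorization into two quadratics over Q would force √(39246) ∈ Q (pairing opposite roots) or √211, √186 ∈ Q (other pairings), all impossible. Hence [Q(γ):Q] = 4 = [Q(√211, √186):Q], so Q(γ) = Q(√211, √186).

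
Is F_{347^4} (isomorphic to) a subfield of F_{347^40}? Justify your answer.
Yes: F_{347^4} is a subfield of F_{347^40}

F_{p^m} embeds in F_{p^n} iff m | n (since F_{p^n} is the splitting field of x^(p^n) - x, and F_{p^m} ⊂ F_{p^n} forces p^n to be a power of p^m, i.e. m | n; conversely if m | n then every root of x^(p^m) - x is a root of x^(p^n) - x). Here 4 | 40 (since 40 = 10·4), so F_{347^4} is a subfield of F_{347^40}, and [F_{347^40} : F_{347^4}] = 40/4 = 10.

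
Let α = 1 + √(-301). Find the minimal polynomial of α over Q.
m_α(x) = x^2 - 2x + 302

From α - 1 = √(-301), squaring gives (α - 1)^2 = -301, i.e. α^2 - 2α + 1 = -301, so α^2 - 2α + 302 = 0. The discriminant of x^2 - 2x + 302 is (-2)^2 - 4·(302) = 4 - 1208 = -1204, and 4·(-301) is not a perfect square in Q since -301 is squarefree and ≠ 1. Hence x^2 - 2x + 302 is irreducible over Q and is the minimal polynomial of α.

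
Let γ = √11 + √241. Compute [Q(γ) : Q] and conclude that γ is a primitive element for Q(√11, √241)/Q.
[Q(γ) : Q] = 4 (equivalently, Q(γ) = Q(√11, √241))

Obviously Q(γ) ⊆ Q(√11, √241), and [Q(√11, √241):Q] = 4 (since 11, 241 are distinct squarefree integers > 1 with 2651 not a perfect square). To show equality we compute the minimal polynomial of γ. From γ = √11 + √241: γ^2 = 11 + 2√(2651) + 241 = 252 + 2√(2651), so γ^2 - 252 = 2√(2651); squaring, (γ^2 - 252)^2 = 4·2651, i.e. γ^4 - 504γ^2 + 63504 - 10604 = 0, i.e. γ^4 - 504γ^2 + 52900 = 0. So γ is a root of x^4 - 504x^2 + 52900. This polynomial is irreducible over Q: it has no rational root (each ±√11 ± √241 is irrational), and any factorization into two quadratics over Q would force √(2651) ∈ Q (pairing opposite roots) or √11, √241 ∈ Q (other pairings), all impossible. Hence [Q(γ):Q] = 4 = [Q(√11, √241):Q], so Q(γ) = Q(√11, √241).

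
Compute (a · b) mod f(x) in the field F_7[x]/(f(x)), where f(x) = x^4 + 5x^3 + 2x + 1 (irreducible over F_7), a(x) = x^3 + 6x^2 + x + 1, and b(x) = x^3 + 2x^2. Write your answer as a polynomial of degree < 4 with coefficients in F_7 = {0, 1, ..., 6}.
a · b ≡ 4x^3 + 2x^2 + x + 2 (mod f(x))

Multiply in F_7[x]: a(x)·b(x) = (x^3 + 6x^2 + x + 1)·(x^3 + 2x^2) = x^6 + x^5 + 6x^4 + 3x^3 + 2x^2. This has degree ≥ 4, so divide by f(x) over F_7: x^6 + x^5 + 6x^4 + 3x^3 + 2x^2 = (x^2 + 3x + 5)·(x^4 + 5x^3 + 2x + 1) + (4x^3 + 2x^2 + x + 2). Hence a·b ≡ 4x^3 + 2x^2 + x + 2 (mod f). (F_7[x]/(f) is a field with 7^4 = 2401 elements since f is irreducible of degree 4.)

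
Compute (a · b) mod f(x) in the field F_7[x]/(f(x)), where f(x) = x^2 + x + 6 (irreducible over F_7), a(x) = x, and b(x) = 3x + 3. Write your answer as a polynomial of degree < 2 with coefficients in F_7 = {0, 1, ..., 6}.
a · b ≡ 3 (mod f(x))

Multiply in F_7[x]: a(x)·b(x) = (x)·(3x + 3) = 3x^2 + 3x. This has degree ≥ 2, so divide by f(x) over F_7: 3x^2 + 3x = (3)·(x^2 + x + 6) + (3). Hence a·b ≡ 3 (mod f). (F_7[x]/(f) is a field with 7^2 = 49 elements since f is irreducible of degree 2.)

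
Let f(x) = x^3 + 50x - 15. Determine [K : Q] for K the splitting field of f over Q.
[K : Q] = 6

By the rational root test, any rational root of the monic integer polynomial f(x) = x^3 + 50x - 15 must be an integer dividing the constant term -15, i.e. one of ±{1, 3, 5, 15}. Evaluating: f(1) = 36, f(-1) = -66, f(3) = 162, f(-3) = -192, f(5) = 360, f(-5) = -390, f(15) = 4110, f(-15) = -4140; none is 0, so f has no rational root and is therefore irreducible over Q (a cubic with no linear factor over a field is irreducible). For an irreducible cubic, the Galois group is A_3 or S_3 according as the discriminant disc(f) = -4a^3 - 27b^2 = -4·(50)^3 - 27·(-15)^2 = -506075 is or is not a square in Q. Here disc(f) = -506075 is not a perfect square in Q, so the Galois group of f over Q is not contained in A_3 and must be all of S_3. The splitting field has degree |S_3| = 6 over Q, so [K : Q] = 6.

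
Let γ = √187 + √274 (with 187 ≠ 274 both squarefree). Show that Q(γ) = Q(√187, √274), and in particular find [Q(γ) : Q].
[Q(γ) : Q] = 4 (equivalently, Q(γ) = Q(√187, √274))

Obviously Q(γ) ⊆ Q(√187, √274), and [Q(√187, √274):Q] = 4 (since 187, 274 are distinct squarefree integers > 1 with 51238 not a perfect square). To show equality we compute the minimal polynomial of γ. From γ = √187 + √274: γ^2 = 187 + 2√(51238) + 274 = 461 + 2√(51238), so γ^2 - 461 = 2√(51238); squaring, (γ^2 - 461)^2 = 4·51238, i.e. γ^4 - 922γ^2 + 212521 - 204952 = 0, i.e. γ^4 - 922γ^2 + 7569 = 0. So γ is a root of x^4 - 922x^2 + 7569. This polynomial is irreducible over Q: it has no rational root (each ±√187 ± √274 is irrational), and any factorization into two quadratics over Q would force √(51238) ∈ Q (pairing opposite roots) or √187, √274 ∈ Q (other pairings), all impossible. Hence [Q(γ):Q] = 4 = [Q(√187, √274):Q], so Q(γ) = Q(√187, √274).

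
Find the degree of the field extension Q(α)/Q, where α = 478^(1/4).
[Q(α):Q] = 4

α is a root of x^4 - 478. By Eisenstein's criterion at the prime p = 2 (which divides the constant term 478 but p^2 = 4 does not, since 478 is squarefree), x^4 - 478 is irreducible over Q. Hence [Q(α):Q] = 4.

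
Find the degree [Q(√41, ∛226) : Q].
[Q(√41, ∛226) : Q] = 6

Let L = Q(√41, ∛226). Since Q(√41) ⊂ L and [Q(√41):Q] = 2, the tower law gives 2 | [L:Q]. Likewise Q(∛226) ⊂ L with [Q(∛226):Q] = 3 (because 226 is not a perfect cube), so 3 | [L:Q]. As gcd(2,3) = 1, [L:Q] is divisible by 6. Conversely L is generated over Q by √41 and ∛226, so [L:Q] ≤ 2·3 = 6. Therefore [Q(√41, ∛226) : Q] = 6.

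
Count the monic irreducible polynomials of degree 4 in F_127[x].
There are 65032128 monic irreducible polynomials of degree 4 over F_127

Each element of F_{127^4} that lies in no proper subfield is a root of exactly one monic irreducible of degree 4 over F_127, and each such polynomial has 4 distinct roots in F_{127^4}. By Möbius inversion the count is N_127(4) = (1/4) Σ_{d|4} μ(4/d) · 127^d = (1/4)(μ(4)·127^1 + μ(2)·127^2 + μ(1)·127^4) = 260128512/4 = 65032128.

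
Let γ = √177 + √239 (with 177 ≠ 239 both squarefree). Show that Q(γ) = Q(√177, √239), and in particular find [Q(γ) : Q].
[Q(γ) : Q] = 4 (equivalently, Q(γ) = Q(√177, √239))

Obviously Q(γ) ⊆ Q(√177, √239), and [Q(√177, √239):Q] = 4 (since 177, 239 are distinct squarefree integers > 1 with 42303 not a perfect square). To show equality we compute the minimal polynomial of γ. From γ = √177 + √239: γ^2 = 177 + 2√(42303) + 239 = 416 + 2√(42303), so γ^2 - 416 = 2√(42303); squaring, (γ^2 - 416)^2 = 4·42303, i.e. γ^4 - 832γ^2 + 173056 - 169212 = 0, i.e. γ^4 - 832γ^2 + 3844 = 0. So γ is a root of x^4 - 832x^2 + 3844. This polynomial is irreducible over Q: it has no rational root (each ±√177 ± √239 is irrational), and any factorization into two quadratics over Q would force √(42303) ∈ Q (pairing opposite roots) or √177, √239 ∈ Q (other pairings), all impossible. Hence [Q(γ):Q] = 4 = [Q(√177, √239):Q], so Q(γ) = Q(√177, √239).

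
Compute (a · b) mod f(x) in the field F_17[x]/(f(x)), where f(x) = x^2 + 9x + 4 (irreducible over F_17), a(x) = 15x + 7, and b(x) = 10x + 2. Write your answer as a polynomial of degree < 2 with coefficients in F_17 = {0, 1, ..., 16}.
a · b ≡ 8x + 9 (mod f(x))

Multiply in F_17[x]: a(x)·b(x) = (15x + 7)·(10x + 2) = 14x^2 + 15x + 14. This has degree ≥ 2, so divide by f(x) over F_17: 14x^2 + 15x + 14 = (14)·(x^2 + 9x + 4) + (8x + 9). Hence a·b ≡ 8x + 9 (mod f). (F_17[x]/(f) is a field with 17^2 = 289 elements since f is irreducible of degree 2.)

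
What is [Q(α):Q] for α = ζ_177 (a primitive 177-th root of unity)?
[Q(α):Q] = 116

The minimal polynomial of ζ_177 over Q is the 177-th cyclotomic polynomial Φ_177(x), which is irreducible over Q and has degree φ(177) = 116. Hence [Q(α):Q] = φ(177) = 116.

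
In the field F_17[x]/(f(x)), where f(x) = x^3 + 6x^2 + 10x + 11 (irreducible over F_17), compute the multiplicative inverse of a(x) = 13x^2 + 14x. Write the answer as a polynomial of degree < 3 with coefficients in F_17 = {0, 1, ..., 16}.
a(x)^(-1) ≡ 14x^2 + 9x + 14 (mod f(x))

Since f is irreducible over F_17, F_17[x]/(f) is a field and a(x) ≠ 0 has an inverse. Apply the extended Euclidean algorithm to f(x) and a(x) in F_17[x]: f(x) = (4x + 4)·a(x) + (5x + 11);  a(x) = (6x + 10)·(5x + 11) + (9). The last nonzero remainder is the constant 9 = gcd(f, a) in F_17. Back-substituting through the division chain expresses 9 = s(x)·a(x) + t(x)·f(x) with s(x) ≡ 7x^2 + 13x + 7 (mod f), so (7x^2 + 13x + 7)·a(x) ≡ 9 (mod f). Multiplying by 9^(-1) ≡ 2 in F_17 gives a(x)^(-1) ≡ 2·(7x^2 + 13x + 7) ≡ 14x^2 + 9x + 14 (mod f). Check: (13x^2 + 14x)·(14x^2 + 9x + 14) = 12x^4 + 7x^3 + 2x^2 + 9x ≡ 1 (mod x^3 + 6x^2 + 10x + 11).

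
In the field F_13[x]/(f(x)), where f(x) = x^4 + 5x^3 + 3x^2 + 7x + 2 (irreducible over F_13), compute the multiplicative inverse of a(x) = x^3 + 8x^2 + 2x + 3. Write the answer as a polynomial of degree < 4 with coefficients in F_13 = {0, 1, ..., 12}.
a(x)^(-1) ≡ 12x^3 + 5x^2 + 6x + 12 (mod f(x))

Since f is irreducible over F_13, F_13[x]/(f) is a field and a(x) ≠ 0 has an inverse. Apply the extended Euclidean algorithm to f(x) and a(x) in F_13[x]: f(x) = (x + 10)·a(x) + (12x^2 + 10x + 11);  a(x) = (12x + 8)·(12x^2 + 10x + 11) + (11x + 6);  (12x^2 + 10x + 11) = (7x + 3)·(11x + 6) + (6). The last nonzero remainder is the constant 6 = gcd(f, a) in F_13. Back-substituting through the division chain expresses 6 = s(x)·a(x) + t(x)·f(x) with s(x) ≡ 7x^3 + 4x^2 + 10x + 7 (mod f), so (7x^3 + 4x^2 + 10x + 7)·a(x) ≡ 6 (mod f). Multiplying by 6^(-1) ≡ 11 in F_13 gives a(x)^(-1) ≡ 11·(7x^3 + 4x^2 + 10x + 7) ≡ 12x^3 + 5x^2 + 6x + 12 (mod f). Check: (x^3 + 8x^2 + 2x + 3)·(12x^3 + 5x^2 + 6x + 12) = 12x^6 + 10x^5 + 5x^4 + 2x^3 + 6x^2 + 3x + 10 ≡ 1 (mod x^4 + 5x^3 + 3x^2 + 7x + 2).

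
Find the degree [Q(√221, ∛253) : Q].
[Q(√221, ∛253) : Q] = 6

Let L = Q(√221, ∛253). Since Q(√221) ⊂ L and [Q(√221):Q] = 2, the tower law gives 2 | [L:Q]. Likewise Q(∛253) ⊂ L with [Q(∛253):Q] = 3 (because 253 is not a perfect cube), so 3 | [L:Q]. As gcd(2,3) = 1, [L:Q] is divisible by 6. Conversely L is generated over Q by √221 and ∛253, so [L:Q] ≤ 2·3 = 6. Therefore [Q(√221, ∛253) : Q] = 6.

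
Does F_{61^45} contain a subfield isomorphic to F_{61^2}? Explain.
No: F_{61^2} is not a subfield of F_{61^45}

F_{p^m} embeds in F_{p^n} iff m | n. Here 2 ∤ 45 (since 45 = 22·2 + 1 with remainder 1 ≠ 0), so F_{61^2} is not a subfield of F_{61^45}. Equivalently: if it were, the tower law would give 2 = [F_{61^2}:F_61] dividing [F_{61^45}:F_61] = 45, contradiction.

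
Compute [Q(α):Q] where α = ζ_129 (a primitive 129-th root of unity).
[Q(α):Q] = 84

The minimal polynomial of ζ_129 over Q is the 129-th cyclotomic polynomial Φ_129(x), which is irreducible over Q and has degree φ(129) = 84. Hence [Q(α):Q] = φ(129) = 84.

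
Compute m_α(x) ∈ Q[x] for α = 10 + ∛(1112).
m_α(x) = x^3 - 30x^2 + 300x - 2112

Set β = α - 10 = ∛(1112), so β^3 = 1112. Then (α - 10)^3 - 1112 = 0, i.e. α is a root of g(x) = (x - 10)^3 - 1112 = x^3 - 30x^2 + 300x - 2112. Since g(x) = h(x - 10) where h(x) = x^3 - 1112, and h is irreducible over Q (because 1112 is not a perfect cube, so h has no rational root, and a monic cubic with no rational root is irreducible), g is also irreducible (irreducibility is preserved under the substitution x → x - 10). Hence m_α(x) = x^3 - 30x^2 + 300x - 2112.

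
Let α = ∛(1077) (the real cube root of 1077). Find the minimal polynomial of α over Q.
m_α(x) = x^3 - 1077

α satisfies α^3 = 1077, so x^3 - 1077 annihilates α. By the rational root test, a rational root p/q (in lowest terms) of x^3 - 1077 would satisfy p^3 = 1077 q^3, forcing q = 1 and p^3 = 1077; but 1077 is not a perfect cube, contradiction. A monic cubic over Q with no rational root is irreducible (any nontrivial factorization would include a linear factor). Hence x^3 - 1077 is the minimal polynomial of α, and in particular [Q(α):Q] = 3.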